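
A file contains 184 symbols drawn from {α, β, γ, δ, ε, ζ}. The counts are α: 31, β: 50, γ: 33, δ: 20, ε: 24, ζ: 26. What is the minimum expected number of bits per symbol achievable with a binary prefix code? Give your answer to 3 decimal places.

Probabilities are the counts divided by 184.
Repeatedly combine the two least-probable nodes; the expected code length is the sum of the merged weights.
merge 5/46 + 3/23 → 11/46
merge 13/92 + 31/184 → 57/184
merge 33/184 + 11/46 → 77/184
merge 25/92 + 57/184 → 107/184
merge 77/184 + 107/184 → 1
L = 11/46 + 57/184 + 77/184 + 107/184 + 1 = 469/184 ≈ 2.549 bits/symbol.

2.549 bits/symbol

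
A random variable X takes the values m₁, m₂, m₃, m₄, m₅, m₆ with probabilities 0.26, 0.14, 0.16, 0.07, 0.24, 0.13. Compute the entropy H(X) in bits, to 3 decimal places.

H = −Σ pᵢ log₂ pᵢ.
−0.26·log₂(0.26) = 0.5053
−0.14·log₂(0.14) = 0.3971
−0.16·log₂(0.16) = 0.4230
−0.07·log₂(0.07) = 0.2686
−0.24·log₂(0.24) = 0.4941
−0.13·log₂(0.13) = 0.3826
Sum ≈ 2.4707 → 2.471 bits.

2.471 bits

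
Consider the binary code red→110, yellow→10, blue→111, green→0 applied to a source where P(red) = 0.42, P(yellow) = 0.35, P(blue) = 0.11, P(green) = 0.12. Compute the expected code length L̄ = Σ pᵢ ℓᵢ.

L̄ = Σ pᵢ·ℓᵢ = 0.42·3 + 0.35·2 + 0.11·3 + 0.12·1 = 2.41 bits/symbol.

2.41 bits/symbol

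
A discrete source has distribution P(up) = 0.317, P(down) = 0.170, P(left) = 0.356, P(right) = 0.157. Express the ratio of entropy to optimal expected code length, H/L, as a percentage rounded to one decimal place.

96.9%

Entropy H = −Σ p log₂ p ≈ 1.9098 bits.
Huffman merges: 157/1000+17/100→327/1000; 317/1000+327/1000→161/250; 89/250+161/250→1. L = 1971/1000 ≈ 1.9710.
Efficiency = H/L = 1.9098/1.9710 = 96.9%.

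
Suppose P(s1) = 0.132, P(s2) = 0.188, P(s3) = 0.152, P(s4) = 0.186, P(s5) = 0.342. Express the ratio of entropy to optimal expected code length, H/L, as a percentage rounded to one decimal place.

Entropy H = −Σ p log₂ p ≈ 2.2328 bits.
Huffman merges: 33/250+19/125→71/250; 93/500+47/250→187/500; 71/250+171/500→313/500; 187/500+313/500→1. L = 571/250 ≈ 2.2840.
Efficiency = H/L = 2.2328/2.2840 = 97.8%.

97.8%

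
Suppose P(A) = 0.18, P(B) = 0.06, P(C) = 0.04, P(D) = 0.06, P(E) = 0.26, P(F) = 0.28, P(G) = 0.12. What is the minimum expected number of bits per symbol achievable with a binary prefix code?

2.54 bits/symbol

Repeatedly combine the two least-probable nodes; the expected code length is the sum of the merged weights.
merge 1/25 + 3/50 → 1/10
merge 3/50 + 1/10 → 4/25
merge 3/25 + 4/25 → 7/25
merge 9/50 + 13/50 → 11/25
merge 7/25 + 7/25 → 14/25
merge 11/25 + 14/25 → 1
L = 1/10 + 4/25 + 7/25 + 11/25 + 14/25 + 1 = 127/50 = 2.54 bits/symbol.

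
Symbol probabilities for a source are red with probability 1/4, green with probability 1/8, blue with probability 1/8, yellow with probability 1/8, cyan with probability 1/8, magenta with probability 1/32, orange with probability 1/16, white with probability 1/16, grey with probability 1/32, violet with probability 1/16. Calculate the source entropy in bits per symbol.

3.0625 bits

Each probability is a power of 1/2, so log₂(1/p) is an integer.
H = Σ p·log₂(1/p) = 1/4·2 + 1/8·3 + 1/8·3 + 1/8·3 + 1/8·3 + 1/32·5 + 1/16·4 + 1/16·4 + 1/32·5 + 1/16·4 = 3.0625 bits.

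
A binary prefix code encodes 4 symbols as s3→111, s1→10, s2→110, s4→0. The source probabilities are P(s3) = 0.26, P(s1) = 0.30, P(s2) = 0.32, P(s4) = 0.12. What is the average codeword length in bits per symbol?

L̄ = Σ pᵢ·ℓᵢ = 0.26·3 + 0.30·2 + 0.32·3 + 0.12·1 = 2.46 bits/symbol.

2.46 bits/symbol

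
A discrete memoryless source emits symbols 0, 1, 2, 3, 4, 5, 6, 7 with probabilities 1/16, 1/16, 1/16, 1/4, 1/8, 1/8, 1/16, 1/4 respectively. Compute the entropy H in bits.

2.75 bits

Each probability is a power of 1/2, so log₂(1/p) is an integer.
H = Σ p·log₂(1/p) = 1/16·4 + 1/16·4 + 1/16·4 + 1/4·2 + 1/8·3 + 1/8·3 + 1/16·4 + 1/4·2 = 2.75 bits.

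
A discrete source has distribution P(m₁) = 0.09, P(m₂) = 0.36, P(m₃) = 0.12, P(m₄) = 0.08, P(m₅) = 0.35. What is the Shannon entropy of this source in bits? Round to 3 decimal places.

H = −Σ pᵢ log₂ pᵢ.
−0.09·log₂(0.09) = 0.3127
−0.36·log₂(0.36) = 0.5306
−0.12·log₂(0.12) = 0.3671
−0.08·log₂(0.08) = 0.2915
−0.35·log₂(0.35) = 0.5301
Sum ≈ 2.0319 → 2.032 bits.

2.032 bits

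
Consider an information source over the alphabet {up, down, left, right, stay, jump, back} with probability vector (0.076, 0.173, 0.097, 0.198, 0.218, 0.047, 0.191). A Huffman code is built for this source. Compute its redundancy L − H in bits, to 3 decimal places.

Entropy H = −Σ p log₂ p ≈ 2.6521 bits.
Huffman merges: 47/1000+19/250→123/1000; 97/1000+123/1000→11/50; 173/1000+191/1000→91/250; 99/500+109/500→52/125; 11/50+91/250→73/125; 52/125+73/125→1. L = 2707/1000 ≈ 2.7070.
L − H = 2.7070 − 2.6521 = 0.055 bits.

0.055 bits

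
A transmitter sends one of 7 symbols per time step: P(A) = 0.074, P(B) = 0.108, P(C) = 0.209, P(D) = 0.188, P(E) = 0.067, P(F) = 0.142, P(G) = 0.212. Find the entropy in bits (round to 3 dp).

H = −Σ pᵢ log₂ pᵢ.
−0.074·log₂(0.074) = 0.2780
−0.108·log₂(0.108) = 0.3468
−0.209·log₂(0.209) = 0.4720
−0.188·log₂(0.188) = 0.4533
−0.067·log₂(0.067) = 0.2613
−0.142·log₂(0.142) = 0.3999
−0.212·log₂(0.212) = 0.4744
Sum ≈ 2.6856 → 2.686 bits.

2.686 bits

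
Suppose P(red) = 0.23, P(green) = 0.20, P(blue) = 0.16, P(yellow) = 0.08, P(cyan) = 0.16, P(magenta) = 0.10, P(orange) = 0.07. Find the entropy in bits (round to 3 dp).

H = −Σ pᵢ log₂ pᵢ.
−0.23·log₂(0.23) = 0.4877
−0.20·log₂(0.20) = 0.4644
−0.16·log₂(0.16) = 0.4230
−0.08·log₂(0.08) = 0.2915
−0.16·log₂(0.16) = 0.4230
−0.10·log₂(0.10) = 0.3322
−0.07·log₂(0.07) = 0.2686
Sum ≈ 2.6903 → 2.690 bits.

2.690 bits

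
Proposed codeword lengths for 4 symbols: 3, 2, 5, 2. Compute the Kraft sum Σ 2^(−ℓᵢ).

0.65625

With common denominator 2^5 = 32: Σ 2^(−ℓᵢ) = 4/32 + 8/32 + 1/32 + 8/32 = 21/32 = 0.65625.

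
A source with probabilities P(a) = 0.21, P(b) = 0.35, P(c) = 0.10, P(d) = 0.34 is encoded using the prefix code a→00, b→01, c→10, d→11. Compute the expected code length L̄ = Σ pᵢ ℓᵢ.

L̄ = Σ pᵢ·ℓᵢ = 0.21·2 + 0.35·2 + 0.10·2 + 0.34·2 = 2 bits/symbol.

2 bits/symbol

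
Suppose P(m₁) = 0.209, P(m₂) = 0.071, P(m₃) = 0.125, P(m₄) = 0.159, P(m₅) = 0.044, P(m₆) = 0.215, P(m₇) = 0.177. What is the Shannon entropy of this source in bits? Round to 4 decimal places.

2.6570 bits

H = −Σ pᵢ log₂ pᵢ.
−0.209·log₂(0.209) = 0.4720
−0.071·log₂(0.071) = 0.2709
−0.125·log₂(0.125) = 0.3750
−0.159·log₂(0.159) = 0.4218
−0.044·log₂(0.044) = 0.1983
−0.215·log₂(0.215) = 0.4768
−0.177·log₂(0.177) = 0.4422
Sum ≈ 2.6570 → 2.6570 bits.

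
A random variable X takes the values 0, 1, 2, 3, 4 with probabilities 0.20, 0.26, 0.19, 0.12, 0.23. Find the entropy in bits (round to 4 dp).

H = −Σ pᵢ log₂ pᵢ.
−0.20·log₂(0.20) = 0.4644
−0.26·log₂(0.26) = 0.5053
−0.19·log₂(0.19) = 0.4552
−0.12·log₂(0.12) = 0.3671
−0.23·log₂(0.23) = 0.4877
Sum ≈ 2.2796 → 2.2796 bits.

2.2796 bits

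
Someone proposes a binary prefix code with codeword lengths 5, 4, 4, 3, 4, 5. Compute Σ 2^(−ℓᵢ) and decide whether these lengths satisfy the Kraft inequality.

0.375; yes

With common denominator 2^5 = 32: Σ 2^(−ℓᵢ) = 1/32 + 2/32 + 2/32 + 4/32 + 2/32 + 1/32 = 12/32 = 0.375.
Kraft's inequality requires Σ ≤ 1; here Σ = 0.375 ≤ 1, so such a prefix code exists.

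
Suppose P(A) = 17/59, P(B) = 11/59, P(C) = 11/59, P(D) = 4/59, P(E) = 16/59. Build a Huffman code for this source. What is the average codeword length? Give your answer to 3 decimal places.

2.254 bits/symbol

Repeatedly combine the two least-probable nodes; the expected code length is the sum of the merged weights.
merge 4/59 + 11/59 → 15/59
merge 11/59 + 15/59 → 26/59
merge 16/59 + 17/59 → 33/59
merge 26/59 + 33/59 → 1
L = 15/59 + 26/59 + 33/59 + 1 = 133/59 ≈ 2.254 bits/symbol.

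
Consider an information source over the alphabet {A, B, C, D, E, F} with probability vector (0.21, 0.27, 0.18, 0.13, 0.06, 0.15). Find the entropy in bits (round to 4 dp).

H = −Σ pᵢ log₂ pᵢ.
−0.21·log₂(0.21) = 0.4728
−0.27·log₂(0.27) = 0.5100
−0.18·log₂(0.18) = 0.4453
−0.13·log₂(0.13) = 0.3826
−0.06·log₂(0.06) = 0.2435
−0.15·log₂(0.15) = 0.4105
Sum ≈ 2.4649 → 2.4649 bits.

2.4649 bits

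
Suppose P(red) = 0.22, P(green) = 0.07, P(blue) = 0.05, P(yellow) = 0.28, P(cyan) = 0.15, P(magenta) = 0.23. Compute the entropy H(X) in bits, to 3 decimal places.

H = −Σ pᵢ log₂ pᵢ.
−0.22·log₂(0.22) = 0.4806
−0.07·log₂(0.07) = 0.2686
−0.05·log₂(0.05) = 0.2161
−0.28·log₂(0.28) = 0.5142
−0.15·log₂(0.15) = 0.4105
−0.23·log₂(0.23) = 0.4877
Sum ≈ 2.3777 → 2.378 bits.

2.378 bits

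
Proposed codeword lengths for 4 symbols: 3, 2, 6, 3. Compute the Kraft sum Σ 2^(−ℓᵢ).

With common denominator 2^6 = 64: Σ 2^(−ℓᵢ) = 8/64 + 16/64 + 1/64 + 8/64 = 33/64 = 0.515625.

0.515625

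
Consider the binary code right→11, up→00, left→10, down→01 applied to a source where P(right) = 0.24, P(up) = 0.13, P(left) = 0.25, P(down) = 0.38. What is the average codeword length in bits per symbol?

2 bits/symbol

L̄ = Σ pᵢ·ℓᵢ = 0.24·2 + 0.13·2 + 0.25·2 + 0.38·2 = 2 bits/symbol.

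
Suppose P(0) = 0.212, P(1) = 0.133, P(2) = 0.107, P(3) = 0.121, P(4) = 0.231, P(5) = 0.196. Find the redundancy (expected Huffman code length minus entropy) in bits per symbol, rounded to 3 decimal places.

0.033 bits

Entropy H = −Σ p log₂ p ≈ 2.5244 bits.
Huffman merges: 107/1000+121/1000→57/250; 133/1000+49/250→329/1000; 53/250+57/250→11/25; 231/1000+329/1000→14/25; 11/25+14/25→1. L = 2557/1000 ≈ 2.5570.
L − H = 2.5570 − 2.5244 = 0.033 bits.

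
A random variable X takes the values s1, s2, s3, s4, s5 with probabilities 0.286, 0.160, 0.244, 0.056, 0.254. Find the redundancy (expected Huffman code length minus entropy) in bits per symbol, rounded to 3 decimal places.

0.045 bits

Entropy H = −Σ p log₂ p ≈ 2.1711 bits.
Huffman merges: 7/125+4/25→27/125; 27/125+61/250→23/50; 127/500+143/500→27/50; 23/50+27/50→1. L = 277/125 ≈ 2.2160.
L − H = 2.2160 − 2.1711 = 0.045 bits.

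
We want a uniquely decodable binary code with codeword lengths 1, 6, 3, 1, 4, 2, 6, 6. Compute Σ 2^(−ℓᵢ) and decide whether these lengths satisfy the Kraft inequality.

With common denominator 2^6 = 64: Σ 2^(−ℓᵢ) = 32/64 + 1/64 + 8/64 + 32/64 + 4/64 + 16/64 + 1/64 + 1/64 = 95/64 = 1.484375.
Kraft's inequality requires Σ ≤ 1; here Σ = 1.484375 > 1, so no such prefix code exists.

1.484375; no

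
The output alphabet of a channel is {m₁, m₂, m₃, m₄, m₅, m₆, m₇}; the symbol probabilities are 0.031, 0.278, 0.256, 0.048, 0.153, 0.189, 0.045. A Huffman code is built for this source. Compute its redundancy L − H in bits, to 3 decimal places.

Entropy H = −Σ p log₂ p ≈ 2.4523 bits.
Huffman merges: 31/1000+9/200→19/250; 6/125+19/250→31/250; 31/250+153/1000→277/1000; 189/1000+32/125→89/200; 277/1000+139/500→111/200; 89/200+111/200→1. L = 2477/1000 ≈ 2.4770.
L − H = 2.4770 − 2.4523 = 0.025 bits.

0.025 bits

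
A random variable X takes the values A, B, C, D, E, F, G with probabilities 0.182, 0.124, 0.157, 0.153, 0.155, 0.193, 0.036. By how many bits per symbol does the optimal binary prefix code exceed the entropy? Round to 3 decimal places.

Entropy H = −Σ p log₂ p ≈ 2.7021 bits.
Huffman merges: 9/250+31/250→4/25; 153/1000+31/200→77/250; 157/1000+4/25→317/1000; 91/500+193/1000→3/8; 77/250+317/1000→5/8; 3/8+5/8→1. L = 557/200 ≈ 2.7850.
L − H = 2.7850 − 2.7021 = 0.083 bits.

0.083 bits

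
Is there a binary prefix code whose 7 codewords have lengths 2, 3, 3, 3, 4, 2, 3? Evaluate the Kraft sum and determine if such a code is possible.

1.0625; no

With common denominator 2^4 = 16: Σ 2^(−ℓᵢ) = 4/16 + 2/16 + 2/16 + 2/16 + 1/16 + 4/16 + 2/16 = 17/16 = 1.0625.
Kraft's inequality requires Σ ≤ 1; here Σ = 1.0625 > 1, so no such prefix code exists.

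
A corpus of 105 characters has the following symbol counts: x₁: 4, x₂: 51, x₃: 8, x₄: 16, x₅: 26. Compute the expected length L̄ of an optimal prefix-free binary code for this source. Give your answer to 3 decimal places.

Probabilities are the counts divided by 105.
Repeatedly combine the two least-probable nodes; the expected code length is the sum of the merged weights.
merge 4/105 + 8/105 → 4/35
merge 4/35 + 16/105 → 4/15
merge 26/105 + 4/15 → 18/35
merge 17/35 + 18/35 → 1
L = 4/35 + 4/15 + 18/35 + 1 = 199/105 ≈ 1.895 bits/symbol.

1.895 bits/symbol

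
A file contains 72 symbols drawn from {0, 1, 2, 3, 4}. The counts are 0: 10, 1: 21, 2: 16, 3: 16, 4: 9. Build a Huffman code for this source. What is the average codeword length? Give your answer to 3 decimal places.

2.264 bits/symbol

Probabilities are the counts divided by 72.
Repeatedly combine the two least-probable nodes; the expected code length is the sum of the merged weights.
merge 1/8 + 5/36 → 19/72
merge 2/9 + 2/9 → 4/9
merge 19/72 + 7/24 → 5/9
merge 4/9 + 5/9 → 1
L = 19/72 + 4/9 + 5/9 + 1 = 163/72 ≈ 2.264 bits/symbol.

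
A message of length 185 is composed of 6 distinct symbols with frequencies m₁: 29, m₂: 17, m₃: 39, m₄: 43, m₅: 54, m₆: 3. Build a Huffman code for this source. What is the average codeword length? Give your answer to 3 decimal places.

2.373 bits/symbol

Probabilities are the counts divided by 185.
Repeatedly combine the two least-probable nodes; the expected code length is the sum of the merged weights.
merge 3/185 + 17/185 → 4/37
merge 4/37 + 29/185 → 49/185
merge 39/185 + 43/185 → 82/185
merge 49/185 + 54/185 → 103/185
merge 82/185 + 103/185 → 1
L = 4/37 + 49/185 + 82/185 + 103/185 + 1 = 439/185 ≈ 2.373 bits/symbol.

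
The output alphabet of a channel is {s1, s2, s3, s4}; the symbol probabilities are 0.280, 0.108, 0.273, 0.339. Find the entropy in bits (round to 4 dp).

H = −Σ pᵢ log₂ pᵢ.
−0.280·log₂(0.280) = 0.5142
−0.108·log₂(0.108) = 0.3468
−0.273·log₂(0.273) = 0.5113
−0.339·log₂(0.339) = 0.5291
Sum ≈ 1.9014 → 1.9014 bits.

1.9014 bits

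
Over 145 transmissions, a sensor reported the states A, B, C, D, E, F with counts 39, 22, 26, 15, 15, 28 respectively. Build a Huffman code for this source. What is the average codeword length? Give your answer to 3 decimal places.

2.538 bits/symbol

Probabilities are the counts divided by 145.
Repeatedly combine the two least-probable nodes; the expected code length is the sum of the merged weights.
merge 3/29 + 3/29 → 6/29
merge 22/145 + 26/145 → 48/145
merge 28/145 + 6/29 → 2/5
merge 39/145 + 48/145 → 3/5
merge 2/5 + 3/5 → 1
L = 6/29 + 48/145 + 2/5 + 3/5 + 1 = 368/145 ≈ 2.538 bits/symbol.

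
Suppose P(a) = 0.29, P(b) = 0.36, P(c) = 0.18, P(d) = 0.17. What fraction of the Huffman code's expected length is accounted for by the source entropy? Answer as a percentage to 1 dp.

96.9%

Entropy H = −Σ p log₂ p ≈ 1.9284 bits.
Huffman merges: 17/100+9/50→7/20; 29/100+7/20→16/25; 9/25+16/25→1. L = 199/100 ≈ 1.9900.
Efficiency = H/L = 1.9284/1.9900 = 96.9%.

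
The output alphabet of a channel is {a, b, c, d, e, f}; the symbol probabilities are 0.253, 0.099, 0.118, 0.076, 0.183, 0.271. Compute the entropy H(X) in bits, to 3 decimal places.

2.437 bits

H = −Σ pᵢ log₂ pᵢ.
−0.253·log₂(0.253) = 0.5016
−0.099·log₂(0.099) = 0.3303
−0.118·log₂(0.118) = 0.3638
−0.076·log₂(0.076) = 0.2826
−0.183·log₂(0.183) = 0.4484
−0.271·log₂(0.271) = 0.5105
Sum ≈ 2.4372 → 2.437 bits.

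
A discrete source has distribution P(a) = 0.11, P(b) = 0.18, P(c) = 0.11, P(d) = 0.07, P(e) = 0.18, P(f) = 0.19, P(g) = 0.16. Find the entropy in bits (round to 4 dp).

H = −Σ pᵢ log₂ pᵢ.
−0.11·log₂(0.11) = 0.3503
−0.18·log₂(0.18) = 0.4453
−0.11·log₂(0.11) = 0.3503
−0.07·log₂(0.07) = 0.2686
−0.18·log₂(0.18) = 0.4453
−0.19·log₂(0.19) = 0.4552
−0.16·log₂(0.16) = 0.4230
Sum ≈ 2.7380 → 2.7380 bits.

2.7380 bits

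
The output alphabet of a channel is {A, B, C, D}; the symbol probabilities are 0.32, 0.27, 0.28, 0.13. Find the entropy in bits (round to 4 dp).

1.9329 bits

H = −Σ pᵢ log₂ pᵢ.
−0.32·log₂(0.32) = 0.5260
−0.27·log₂(0.27) = 0.5100
−0.28·log₂(0.28) = 0.5142
−0.13·log₂(0.13) = 0.3826
Sum ≈ 1.9329 → 1.9329 bits.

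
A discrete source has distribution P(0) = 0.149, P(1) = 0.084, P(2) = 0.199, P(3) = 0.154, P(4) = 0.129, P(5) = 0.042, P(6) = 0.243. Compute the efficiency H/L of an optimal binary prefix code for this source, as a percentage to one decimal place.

99.0%

Entropy H = −Σ p log₂ p ≈ 2.6577 bits.
Huffman merges: 21/500+21/250→63/500; 63/500+129/1000→51/200; 149/1000+77/500→303/1000; 199/1000+243/1000→221/500; 51/200+303/1000→279/500; 221/500+279/500→1. L = 671/250 ≈ 2.6840.
Efficiency = H/L = 2.6577/2.6840 = 99.0%.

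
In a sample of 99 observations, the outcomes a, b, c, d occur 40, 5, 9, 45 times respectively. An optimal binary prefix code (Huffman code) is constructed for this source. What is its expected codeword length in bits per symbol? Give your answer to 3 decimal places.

1.687 bits/symbol

Probabilities are the counts divided by 99.
Repeatedly combine the two least-probable nodes; the expected code length is the sum of the merged weights.
merge 5/99 + 1/11 → 14/99
merge 14/99 + 40/99 → 6/11
merge 5/11 + 6/11 → 1
L = 14/99 + 6/11 + 1 = 167/99 ≈ 1.687 bits/symbol.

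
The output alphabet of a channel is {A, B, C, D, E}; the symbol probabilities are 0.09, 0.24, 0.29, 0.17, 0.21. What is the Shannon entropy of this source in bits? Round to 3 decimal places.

2.232 bits

H = −Σ pᵢ log₂ pᵢ.
−0.09·log₂(0.09) = 0.3127
−0.24·log₂(0.24) = 0.4941
−0.29·log₂(0.29) = 0.5179
−0.17·log₂(0.17) = 0.4346
−0.21·log₂(0.21) = 0.4728
Sum ≈ 2.2321 → 2.232 bits.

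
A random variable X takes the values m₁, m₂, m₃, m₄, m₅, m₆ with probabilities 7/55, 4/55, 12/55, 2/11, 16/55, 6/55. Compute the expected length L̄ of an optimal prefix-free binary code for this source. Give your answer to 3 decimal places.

2.491 bits/symbol

Repeatedly combine the two least-probable nodes; the expected code length is the sum of the merged weights.
merge 4/55 + 6/55 → 2/11
merge 7/55 + 2/11 → 17/55
merge 2/11 + 12/55 → 2/5
merge 16/55 + 17/55 → 3/5
merge 2/5 + 3/5 → 1
L = 2/11 + 17/55 + 2/5 + 3/5 + 1 = 137/55 ≈ 2.491 bits/symbol.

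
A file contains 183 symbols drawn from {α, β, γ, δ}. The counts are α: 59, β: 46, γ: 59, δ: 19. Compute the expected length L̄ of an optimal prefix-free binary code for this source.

2 bits/symbol

Probabilities are the counts divided by 183.
Repeatedly combine the two least-probable nodes; the expected code length is the sum of the merged weights.
merge 19/183 + 46/183 → 65/183
merge 59/183 + 59/183 → 118/183
merge 65/183 + 118/183 → 1
L = 65/183 + 118/183 + 1 = 2 bits/symbol.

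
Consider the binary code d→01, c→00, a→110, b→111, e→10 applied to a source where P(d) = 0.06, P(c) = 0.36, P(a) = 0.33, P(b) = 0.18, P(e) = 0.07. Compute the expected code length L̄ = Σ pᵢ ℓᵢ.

L̄ = Σ pᵢ·ℓᵢ = 0.06·2 + 0.36·2 + 0.33·3 + 0.18·3 + 0.07·2 = 2.51 bits/symbol.

2.51 bits/symbol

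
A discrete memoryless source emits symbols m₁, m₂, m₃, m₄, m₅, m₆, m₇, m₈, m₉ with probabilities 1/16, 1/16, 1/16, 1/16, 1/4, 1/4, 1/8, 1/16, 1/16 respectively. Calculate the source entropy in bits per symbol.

Each probability is a power of 1/2, so log₂(1/p) is an integer.
H = Σ p·log₂(1/p) = 1/16·4 + 1/16·4 + 1/16·4 + 1/16·4 + 1/4·2 + 1/4·2 + 1/8·3 + 1/16·4 + 1/16·4 = 2.875 bits.

2.875 bits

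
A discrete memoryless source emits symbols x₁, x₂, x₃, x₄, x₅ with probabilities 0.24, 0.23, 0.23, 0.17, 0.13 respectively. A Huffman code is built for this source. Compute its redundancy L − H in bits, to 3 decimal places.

Entropy H = −Σ p log₂ p ≈ 2.2867 bits.
Huffman merges: 13/100+17/100→3/10; 23/100+23/100→23/50; 6/25+3/10→27/50; 23/50+27/50→1. L = 23/10 ≈ 2.3000.
L − H = 2.3000 − 2.2867 = 0.013 bits.

0.013 bits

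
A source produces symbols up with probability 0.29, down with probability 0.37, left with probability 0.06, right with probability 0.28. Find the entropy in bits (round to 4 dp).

H = −Σ pᵢ log₂ pᵢ.
−0.29·log₂(0.29) = 0.5179
−0.37·log₂(0.37) = 0.5307
−0.06·log₂(0.06) = 0.2435
−0.28·log₂(0.28) = 0.5142
Sum ≈ 1.8064 → 1.8064 bits.

1.8064 bits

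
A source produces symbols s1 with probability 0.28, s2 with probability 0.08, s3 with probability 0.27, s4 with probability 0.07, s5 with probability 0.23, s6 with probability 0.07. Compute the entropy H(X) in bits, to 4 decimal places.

2.3405 bits

H = −Σ pᵢ log₂ pᵢ.
−0.28·log₂(0.28) = 0.5142
−0.08·log₂(0.08) = 0.2915
−0.27·log₂(0.27) = 0.5100
−0.07·log₂(0.07) = 0.2686
−0.23·log₂(0.23) = 0.4877
−0.07·log₂(0.07) = 0.2686
Sum ≈ 2.3405 → 2.3405 bits.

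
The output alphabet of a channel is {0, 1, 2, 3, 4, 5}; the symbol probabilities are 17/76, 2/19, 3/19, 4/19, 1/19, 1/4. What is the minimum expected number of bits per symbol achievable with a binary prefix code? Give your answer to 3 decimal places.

Repeatedly combine the two least-probable nodes; the expected code length is the sum of the merged weights.
merge 1/19 + 2/19 → 3/19
merge 3/19 + 3/19 → 6/19
merge 4/19 + 17/76 → 33/76
merge 1/4 + 6/19 → 43/76
merge 33/76 + 43/76 → 1
L = 3/19 + 6/19 + 33/76 + 43/76 + 1 = 47/19 ≈ 2.474 bits/symbol.

2.474 bits/symbol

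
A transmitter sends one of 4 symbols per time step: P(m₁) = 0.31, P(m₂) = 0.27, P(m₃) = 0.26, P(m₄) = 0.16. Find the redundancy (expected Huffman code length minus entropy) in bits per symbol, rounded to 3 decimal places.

Entropy H = −Σ p log₂ p ≈ 1.9621 bits.
Huffman merges: 4/25+13/50→21/50; 27/100+31/100→29/50; 21/50+29/50→1. L = 2 ≈ 2.0000.
L − H = 2.0000 − 1.9621 = 0.038 bits.

0.038 bits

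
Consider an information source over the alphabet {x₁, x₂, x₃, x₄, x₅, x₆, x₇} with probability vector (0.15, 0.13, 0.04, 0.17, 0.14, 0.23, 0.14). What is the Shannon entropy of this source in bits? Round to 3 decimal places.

H = −Σ pᵢ log₂ pᵢ.
−0.15·log₂(0.15) = 0.4105
−0.13·log₂(0.13) = 0.3826
−0.04·log₂(0.04) = 0.1858
−0.17·log₂(0.17) = 0.4346
−0.14·log₂(0.14) = 0.3971
−0.23·log₂(0.23) = 0.4877
−0.14·log₂(0.14) = 0.3971
Sum ≈ 2.6954 → 2.695 bits.

2.695 bits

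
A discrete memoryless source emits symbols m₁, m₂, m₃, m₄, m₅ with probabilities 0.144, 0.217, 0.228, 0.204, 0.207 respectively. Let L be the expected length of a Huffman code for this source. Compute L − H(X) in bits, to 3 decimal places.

Entropy H = −Σ p log₂ p ≈ 2.3054 bits.
Huffman merges: 18/125+51/250→87/250; 207/1000+217/1000→53/125; 57/250+87/250→72/125; 53/125+72/125→1. L = 587/250 ≈ 2.3480.
L − H = 2.3480 − 2.3054 = 0.043 bits.

0.043 bits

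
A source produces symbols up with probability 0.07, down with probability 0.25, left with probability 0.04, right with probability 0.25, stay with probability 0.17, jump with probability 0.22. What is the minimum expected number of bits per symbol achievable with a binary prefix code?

Repeatedly combine the two least-probable nodes; the expected code length is the sum of the merged weights.
merge 1/25 + 7/100 → 11/100
merge 11/100 + 17/100 → 7/25
merge 11/50 + 1/4 → 47/100
merge 1/4 + 7/25 → 53/100
merge 47/100 + 53/100 → 1
L = 11/100 + 7/25 + 47/100 + 53/100 + 1 = 239/100 = 2.39 bits/symbol.

2.39 bits/symbol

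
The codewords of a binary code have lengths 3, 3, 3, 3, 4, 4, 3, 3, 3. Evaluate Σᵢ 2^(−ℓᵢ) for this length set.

With common denominator 2^4 = 16: Σ 2^(−ℓᵢ) = 2/16 + 2/16 + 2/16 + 2/16 + 1/16 + 1/16 + 2/16 + 2/16 + 2/16 = 16/16 = 1.

1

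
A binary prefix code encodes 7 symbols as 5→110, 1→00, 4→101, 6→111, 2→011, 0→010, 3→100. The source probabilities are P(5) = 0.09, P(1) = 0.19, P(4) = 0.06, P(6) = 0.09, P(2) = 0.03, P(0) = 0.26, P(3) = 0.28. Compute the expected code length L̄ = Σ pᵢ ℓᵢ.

2.81 bits/symbol

L̄ = Σ pᵢ·ℓᵢ = 0.09·3 + 0.19·2 + 0.06·3 + 0.09·3 + 0.03·3 + 0.26·3 + 0.28·3 = 2.81 bits/symbol.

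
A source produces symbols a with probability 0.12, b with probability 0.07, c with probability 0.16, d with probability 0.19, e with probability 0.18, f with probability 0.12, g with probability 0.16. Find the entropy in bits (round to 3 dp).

2.749 bits

H = −Σ pᵢ log₂ pᵢ.
−0.12·log₂(0.12) = 0.3671
−0.07·log₂(0.07) = 0.2686
−0.16·log₂(0.16) = 0.4230
−0.19·log₂(0.19) = 0.4552
−0.18·log₂(0.18) = 0.4453
−0.12·log₂(0.12) = 0.3671
−0.16·log₂(0.16) = 0.4230
Sum ≈ 2.7493 → 2.749 bits.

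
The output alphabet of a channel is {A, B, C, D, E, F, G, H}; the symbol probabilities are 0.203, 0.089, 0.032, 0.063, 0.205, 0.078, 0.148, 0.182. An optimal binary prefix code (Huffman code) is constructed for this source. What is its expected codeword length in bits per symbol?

Repeatedly combine the two least-probable nodes; the expected code length is the sum of the merged weights.
merge 4/125 + 63/1000 → 19/200
merge 39/500 + 89/1000 → 167/1000
merge 19/200 + 37/250 → 243/1000
merge 167/1000 + 91/500 → 349/1000
merge 203/1000 + 41/200 → 51/125
merge 243/1000 + 349/1000 → 74/125
merge 51/125 + 74/125 → 1
L = 19/200 + 167/1000 + 243/1000 + 349/1000 + 51/125 + 74/125 + 1 = 1427/500 = 2.854 bits/symbol.

2.854 bits/symbol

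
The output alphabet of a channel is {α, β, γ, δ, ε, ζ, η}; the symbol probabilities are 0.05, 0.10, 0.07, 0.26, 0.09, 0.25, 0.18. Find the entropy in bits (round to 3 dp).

2.580 bits

H = −Σ pᵢ log₂ pᵢ.
−0.05·log₂(0.05) = 0.2161
−0.10·log₂(0.10) = 0.3322
−0.07·log₂(0.07) = 0.2686
−0.26·log₂(0.26) = 0.5053
−0.09·log₂(0.09) = 0.3127
−0.25·log₂(0.25) = 0.5000
−0.18·log₂(0.18) = 0.4453
Sum ≈ 2.5801 → 2.580 bits.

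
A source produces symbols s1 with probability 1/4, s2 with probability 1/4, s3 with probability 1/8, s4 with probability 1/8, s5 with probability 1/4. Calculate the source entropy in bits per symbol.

Each probability is a power of 1/2, so log₂(1/p) is an integer.
H = Σ p·log₂(1/p) = 1/4·2 + 1/4·2 + 1/8·3 + 1/8·3 + 1/4·2 = 2.25 bits.

2.25 bits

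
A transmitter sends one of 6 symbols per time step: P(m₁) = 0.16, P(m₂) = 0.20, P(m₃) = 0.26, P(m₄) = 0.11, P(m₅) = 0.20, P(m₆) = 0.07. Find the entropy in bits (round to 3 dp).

2.476 bits

H = −Σ pᵢ log₂ pᵢ.
−0.16·log₂(0.16) = 0.4230
−0.20·log₂(0.20) = 0.4644
−0.26·log₂(0.26) = 0.5053
−0.11·log₂(0.11) = 0.3503
−0.20·log₂(0.20) = 0.4644
−0.07·log₂(0.07) = 0.2686
Sum ≈ 2.4759 → 2.476 bits.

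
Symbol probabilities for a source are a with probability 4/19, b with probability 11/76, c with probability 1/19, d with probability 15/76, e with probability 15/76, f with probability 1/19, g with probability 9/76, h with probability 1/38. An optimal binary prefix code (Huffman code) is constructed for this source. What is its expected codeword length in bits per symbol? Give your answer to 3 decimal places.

Repeatedly combine the two least-probable nodes; the expected code length is the sum of the merged weights.
merge 1/38 + 1/19 → 3/38
merge 1/19 + 3/38 → 5/38
merge 9/76 + 5/38 → 1/4
merge 11/76 + 15/76 → 13/38
merge 15/76 + 4/19 → 31/76
merge 1/4 + 13/38 → 45/76
merge 31/76 + 45/76 → 1
L = 3/38 + 5/38 + 1/4 + 13/38 + 31/76 + 45/76 + 1 = 213/76 ≈ 2.803 bits/symbol.

2.803 bits/symbol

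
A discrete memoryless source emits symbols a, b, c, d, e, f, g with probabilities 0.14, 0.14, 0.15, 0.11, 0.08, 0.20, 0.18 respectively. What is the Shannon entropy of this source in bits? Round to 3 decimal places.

H = −Σ pᵢ log₂ pᵢ.
−0.14·log₂(0.14) = 0.3971
−0.14·log₂(0.14) = 0.3971
−0.15·log₂(0.15) = 0.4105
−0.11·log₂(0.11) = 0.3503
−0.08·log₂(0.08) = 0.2915
−0.20·log₂(0.20) = 0.4644
−0.18·log₂(0.18) = 0.4453
Sum ≈ 2.7563 → 2.756 bits.

2.756 bits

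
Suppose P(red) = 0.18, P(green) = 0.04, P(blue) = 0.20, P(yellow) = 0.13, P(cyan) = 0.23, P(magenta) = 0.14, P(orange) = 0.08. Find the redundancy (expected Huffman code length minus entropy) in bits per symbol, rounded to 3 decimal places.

0.036 bits

Entropy H = −Σ p log₂ p ≈ 2.6544 bits.
Huffman merges: 1/25+2/25→3/25; 3/25+13/100→1/4; 7/50+9/50→8/25; 1/5+23/100→43/100; 1/4+8/25→57/100; 43/100+57/100→1. L = 269/100 ≈ 2.6900.
L − H = 2.6900 − 2.6544 = 0.036 bits.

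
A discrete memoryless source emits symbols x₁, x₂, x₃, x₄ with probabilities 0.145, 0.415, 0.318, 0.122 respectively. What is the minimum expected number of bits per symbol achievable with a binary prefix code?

1.852 bits/symbol

Repeatedly combine the two least-probable nodes; the expected code length is the sum of the merged weights.
merge 61/500 + 29/200 → 267/1000
merge 267/1000 + 159/500 → 117/200
merge 83/200 + 117/200 → 1
L = 267/1000 + 117/200 + 1 = 463/250 = 1.852 bits/symbol.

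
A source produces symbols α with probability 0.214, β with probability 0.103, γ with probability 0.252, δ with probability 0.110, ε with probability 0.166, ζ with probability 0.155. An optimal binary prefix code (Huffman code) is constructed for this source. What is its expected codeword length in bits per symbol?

Repeatedly combine the two least-probable nodes; the expected code length is the sum of the merged weights.
merge 103/1000 + 11/100 → 213/1000
merge 31/200 + 83/500 → 321/1000
merge 213/1000 + 107/500 → 427/1000
merge 63/250 + 321/1000 → 573/1000
merge 427/1000 + 573/1000 → 1
L = 213/1000 + 321/1000 + 427/1000 + 573/1000 + 1 = 1267/500 = 2.534 bits/symbol.

2.534 bits/symbol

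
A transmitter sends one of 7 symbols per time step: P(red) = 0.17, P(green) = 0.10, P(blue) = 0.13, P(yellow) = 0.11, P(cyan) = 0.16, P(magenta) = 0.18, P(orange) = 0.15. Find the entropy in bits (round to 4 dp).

H = −Σ pᵢ log₂ pᵢ.
−0.17·log₂(0.17) = 0.4346
−0.10·log₂(0.10) = 0.3322
−0.13·log₂(0.13) = 0.3826
−0.11·log₂(0.11) = 0.3503
−0.16·log₂(0.16) = 0.4230
−0.18·log₂(0.18) = 0.4453
−0.15·log₂(0.15) = 0.4105
Sum ≈ 2.7786 → 2.7786 bits.

2.7786 bits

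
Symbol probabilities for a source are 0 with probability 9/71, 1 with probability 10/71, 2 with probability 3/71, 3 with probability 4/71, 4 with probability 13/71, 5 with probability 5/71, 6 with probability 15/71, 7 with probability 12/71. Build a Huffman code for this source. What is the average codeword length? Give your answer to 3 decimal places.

2.873 bits/symbol

Repeatedly combine the two least-probable nodes; the expected code length is the sum of the merged weights.
merge 3/71 + 4/71 → 7/71
merge 5/71 + 7/71 → 12/71
merge 9/71 + 10/71 → 19/71
merge 12/71 + 12/71 → 24/71
merge 13/71 + 15/71 → 28/71
merge 19/71 + 24/71 → 43/71
merge 28/71 + 43/71 → 1
L = 7/71 + 12/71 + 19/71 + 24/71 + 28/71 + 43/71 + 1 = 204/71 ≈ 2.873 bits/symbol.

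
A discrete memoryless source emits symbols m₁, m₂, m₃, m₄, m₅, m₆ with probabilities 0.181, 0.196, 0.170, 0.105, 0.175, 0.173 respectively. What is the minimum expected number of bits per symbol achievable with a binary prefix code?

2.623 bits/symbol

Repeatedly combine the two least-probable nodes; the expected code length is the sum of the merged weights.
merge 21/200 + 17/100 → 11/40
merge 173/1000 + 7/40 → 87/250
merge 181/1000 + 49/250 → 377/1000
merge 11/40 + 87/250 → 623/1000
merge 377/1000 + 623/1000 → 1
L = 11/40 + 87/250 + 377/1000 + 623/1000 + 1 = 2623/1000 = 2.623 bits/symbol.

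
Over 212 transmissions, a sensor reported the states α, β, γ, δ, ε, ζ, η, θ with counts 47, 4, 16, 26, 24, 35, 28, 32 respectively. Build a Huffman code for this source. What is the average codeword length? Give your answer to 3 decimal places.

2.873 bits/symbol

Probabilities are the counts divided by 212.
Repeatedly combine the two least-probable nodes; the expected code length is the sum of the merged weights.
merge 1/53 + 4/53 → 5/53
merge 5/53 + 6/53 → 11/53
merge 13/106 + 7/53 → 27/106
merge 8/53 + 35/212 → 67/212
merge 11/53 + 47/212 → 91/212
merge 27/106 + 67/212 → 121/212
merge 91/212 + 121/212 → 1
L = 5/53 + 11/53 + 27/106 + 67/212 + 91/212 + 121/212 + 1 = 609/212 ≈ 2.873 bits/symbol.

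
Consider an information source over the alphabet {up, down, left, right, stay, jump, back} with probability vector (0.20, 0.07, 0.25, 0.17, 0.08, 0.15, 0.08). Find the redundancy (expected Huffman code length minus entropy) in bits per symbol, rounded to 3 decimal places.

Entropy H = −Σ p log₂ p ≈ 2.6611 bits.
Huffman merges: 7/100+2/25→3/20; 2/25+3/20→23/100; 3/20+17/100→8/25; 1/5+23/100→43/100; 1/4+8/25→57/100; 43/100+57/100→1. L = 27/10 ≈ 2.7000.
L − H = 2.7000 − 2.6611 = 0.039 bits.

0.039 bits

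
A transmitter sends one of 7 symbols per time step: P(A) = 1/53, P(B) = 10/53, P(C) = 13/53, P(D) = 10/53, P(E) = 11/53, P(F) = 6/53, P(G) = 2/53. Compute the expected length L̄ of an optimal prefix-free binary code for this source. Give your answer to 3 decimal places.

2.585 bits/symbol

Repeatedly combine the two least-probable nodes; the expected code length is the sum of the merged weights.
merge 1/53 + 2/53 → 3/53
merge 3/53 + 6/53 → 9/53
merge 9/53 + 10/53 → 19/53
merge 10/53 + 11/53 → 21/53
merge 13/53 + 19/53 → 32/53
merge 21/53 + 32/53 → 1
L = 3/53 + 9/53 + 19/53 + 21/53 + 32/53 + 1 = 137/53 ≈ 2.585 bits/symbol.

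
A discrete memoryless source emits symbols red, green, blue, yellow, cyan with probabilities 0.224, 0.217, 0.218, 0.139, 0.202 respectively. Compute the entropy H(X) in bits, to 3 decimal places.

H = −Σ pᵢ log₂ pᵢ.
−0.224·log₂(0.224) = 0.4835
−0.217·log₂(0.217) = 0.4783
−0.218·log₂(0.218) = 0.4791
−0.139·log₂(0.139) = 0.3957
−0.202·log₂(0.202) = 0.4661
Sum ≈ 2.3027 → 2.303 bits.

2.303 bits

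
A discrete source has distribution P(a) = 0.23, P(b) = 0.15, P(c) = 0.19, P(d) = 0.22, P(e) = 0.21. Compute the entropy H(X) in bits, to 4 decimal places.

H = −Σ pᵢ log₂ pᵢ.
−0.23·log₂(0.23) = 0.4877
−0.15·log₂(0.15) = 0.4105
−0.19·log₂(0.19) = 0.4552
−0.22·log₂(0.22) = 0.4806
−0.21·log₂(0.21) = 0.4728
Sum ≈ 2.3068 → 2.3068 bits.

2.3068 bits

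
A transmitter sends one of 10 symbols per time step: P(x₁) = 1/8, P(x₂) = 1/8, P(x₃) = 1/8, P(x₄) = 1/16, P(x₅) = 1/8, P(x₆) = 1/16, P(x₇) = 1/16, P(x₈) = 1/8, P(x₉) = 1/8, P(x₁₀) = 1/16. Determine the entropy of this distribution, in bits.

Each probability is a power of 1/2, so log₂(1/p) is an integer.
H = Σ p·log₂(1/p) = 1/8·3 + 1/8·3 + 1/8·3 + 1/16·4 + 1/8·3 + 1/16·4 + 1/16·4 + 1/8·3 + 1/8·3 + 1/16·4 = 3.25 bits.

3.25 bits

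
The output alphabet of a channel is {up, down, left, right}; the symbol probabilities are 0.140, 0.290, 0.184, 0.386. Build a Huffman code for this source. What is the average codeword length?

1.938 bits/symbol

Repeatedly combine the two least-probable nodes; the expected code length is the sum of the merged weights.
merge 7/50 + 23/125 → 81/250
merge 29/100 + 81/250 → 307/500
merge 193/500 + 307/500 → 1
L = 81/250 + 307/500 + 1 = 969/500 = 1.938 bits/symbol.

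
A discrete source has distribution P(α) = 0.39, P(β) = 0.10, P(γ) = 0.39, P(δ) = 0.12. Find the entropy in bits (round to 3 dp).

1.759 bits

H = −Σ pᵢ log₂ pᵢ.
−0.39·log₂(0.39) = 0.5298
−0.10·log₂(0.10) = 0.3322
−0.39·log₂(0.39) = 0.5298
−0.12·log₂(0.12) = 0.3671
Sum ≈ 1.7589 → 1.759 bits.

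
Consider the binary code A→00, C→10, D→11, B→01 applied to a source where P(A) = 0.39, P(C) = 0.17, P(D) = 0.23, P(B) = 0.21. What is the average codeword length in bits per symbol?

2 bits/symbol

L̄ = Σ pᵢ·ℓᵢ = 0.39·2 + 0.17·2 + 0.23·2 + 0.21·2 = 2 bits/symbol.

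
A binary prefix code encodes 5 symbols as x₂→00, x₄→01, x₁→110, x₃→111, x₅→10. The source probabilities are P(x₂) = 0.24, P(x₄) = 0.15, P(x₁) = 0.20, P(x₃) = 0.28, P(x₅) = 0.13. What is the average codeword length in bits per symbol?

2.48 bits/symbol

L̄ = Σ pᵢ·ℓᵢ = 0.24·2 + 0.15·2 + 0.20·3 + 0.28·3 + 0.13·2 = 2.48 bits/symbol.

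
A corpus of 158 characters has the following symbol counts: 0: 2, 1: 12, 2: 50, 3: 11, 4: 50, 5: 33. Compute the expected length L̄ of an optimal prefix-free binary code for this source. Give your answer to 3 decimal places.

2.241 bits/symbol

Probabilities are the counts divided by 158.
Repeatedly combine the two least-probable nodes; the expected code length is the sum of the merged weights.
merge 1/79 + 11/158 → 13/158
merge 6/79 + 13/158 → 25/158
merge 25/158 + 33/158 → 29/79
merge 25/79 + 25/79 → 50/79
merge 29/79 + 50/79 → 1
L = 13/158 + 25/158 + 29/79 + 50/79 + 1 = 177/79 ≈ 2.241 bits/symbol.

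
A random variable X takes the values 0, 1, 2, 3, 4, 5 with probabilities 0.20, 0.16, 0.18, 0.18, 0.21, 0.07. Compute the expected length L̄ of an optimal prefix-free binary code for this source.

Repeatedly combine the two least-probable nodes; the expected code length is the sum of the merged weights.
merge 7/100 + 4/25 → 23/100
merge 9/50 + 9/50 → 9/25
merge 1/5 + 21/100 → 41/100
merge 23/100 + 9/25 → 59/100
merge 41/100 + 59/100 → 1
L = 23/100 + 9/25 + 41/100 + 59/100 + 1 = 259/100 = 2.59 bits/symbol.

2.59 bits/symbol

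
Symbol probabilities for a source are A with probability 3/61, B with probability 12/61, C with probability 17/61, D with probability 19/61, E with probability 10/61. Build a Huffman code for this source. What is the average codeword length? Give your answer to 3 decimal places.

Repeatedly combine the two least-probable nodes; the expected code length is the sum of the merged weights.
merge 3/61 + 10/61 → 13/61
merge 12/61 + 13/61 → 25/61
merge 17/61 + 19/61 → 36/61
merge 25/61 + 36/61 → 1
L = 13/61 + 25/61 + 36/61 + 1 = 135/61 ≈ 2.213 bits/symbol.

2.213 bits/symbol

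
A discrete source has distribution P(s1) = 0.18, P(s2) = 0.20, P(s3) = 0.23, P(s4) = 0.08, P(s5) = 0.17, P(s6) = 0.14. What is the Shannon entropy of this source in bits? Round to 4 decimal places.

2.5206 bits

H = −Σ pᵢ log₂ pᵢ.
−0.18·log₂(0.18) = 0.4453
−0.20·log₂(0.20) = 0.4644
−0.23·log₂(0.23) = 0.4877
−0.08·log₂(0.08) = 0.2915
−0.17·log₂(0.17) = 0.4346
−0.14·log₂(0.14) = 0.3971
Sum ≈ 2.5206 → 2.5206 bits.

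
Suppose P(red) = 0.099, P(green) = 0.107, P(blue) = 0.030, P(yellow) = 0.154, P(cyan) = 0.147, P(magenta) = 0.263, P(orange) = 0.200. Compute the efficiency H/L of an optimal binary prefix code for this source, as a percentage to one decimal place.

Entropy H = −Σ p log₂ p ≈ 2.6205 bits.
Huffman merges: 3/100+99/1000→129/1000; 107/1000+129/1000→59/250; 147/1000+77/500→301/1000; 1/5+59/250→109/250; 263/1000+301/1000→141/250; 109/250+141/250→1. L = 1333/500 ≈ 2.6660.
Efficiency = H/L = 2.6205/2.6660 = 98.3%.

98.3%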